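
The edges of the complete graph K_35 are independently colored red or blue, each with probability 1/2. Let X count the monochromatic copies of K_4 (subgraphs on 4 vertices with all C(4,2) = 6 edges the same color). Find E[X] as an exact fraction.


Let X = Σ_S X_S over the C(35, 4) = 52360 subsets S of size 4, where X_S = 1 if the K_4 on S is monochromatic.
For a fixed S, the K_4 on S has C(4, 2) = 6 edges. P[all 6 edges red] = (1/2)^6, and likewise for blue, so P[monochromatic] = 2·(1/2)^6 = 2^{1 − 6} = 1/32.
By linearity of expectation: E[X] = C(35, 4) · 2^{1 − 6} = 52360 · 1/32 = 6545/4.
Numerically: E[X] ≈ 1636.250000.

E[X] = C(35,4)·2^(1−C(4,2)) = 6545/4 ≈ 1636.250000.


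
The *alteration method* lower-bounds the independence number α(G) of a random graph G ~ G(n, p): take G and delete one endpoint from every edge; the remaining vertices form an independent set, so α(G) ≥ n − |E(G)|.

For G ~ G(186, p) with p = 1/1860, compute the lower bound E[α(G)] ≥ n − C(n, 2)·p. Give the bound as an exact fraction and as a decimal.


E[|E(G)|] = C(186, 2)·p = 17205 · (1/1860) = 37/4.
E[α(G)] ≥ n − E[|E(G)|] = 186 − 37/4 = 707/4.
Numerically: ≈ 176.750.
(This is only a lower bound; the true E[α(G)] may be larger.)

E[α(G)] ≥ 707/4 ≈ 176.750.


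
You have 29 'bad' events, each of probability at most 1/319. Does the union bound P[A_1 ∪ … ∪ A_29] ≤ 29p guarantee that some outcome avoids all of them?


Union bound: P[∪_{i=1}^{29} A_i] ≤ Σ_i P[A_i] ≤ 29·p = 29·(1/319) = 1/11.
Numerically: 1/11 ≈ 0.091.
Is 1/11 < 1? YES.
Since P[∪ A_i] ≤ 1/11 < 1, the complement has P[∩ A_i^c] ≥ 1 − 1/11 = 10/11 > 0, so some outcome avoids every A_i.

29·p = 1/11 ≈ 0.091; existence CERTIFIED by the union bound.


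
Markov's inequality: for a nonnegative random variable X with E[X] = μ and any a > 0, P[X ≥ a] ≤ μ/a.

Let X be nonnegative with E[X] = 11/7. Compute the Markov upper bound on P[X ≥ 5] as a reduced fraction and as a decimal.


μ = E[X] = 11/7, a = 5.
Markov: P[X ≥ 5] ≤ μ/a = (11/7)/5 = 11/35.
Numerically: ≈ 0.314.
(Since a = 5 > μ = 1.571, the bound 11/35 is < 1 and informative.)

P[X ≥ 5] ≤ 11/35 ≈ 0.314.


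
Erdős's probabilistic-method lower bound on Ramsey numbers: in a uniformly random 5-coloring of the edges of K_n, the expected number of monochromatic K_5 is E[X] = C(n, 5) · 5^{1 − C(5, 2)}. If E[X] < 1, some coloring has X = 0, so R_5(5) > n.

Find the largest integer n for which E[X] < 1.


We need C(n, 5) · 5^{1 − 10} < 1, i.e. C(n, 5) < 5^{10 − 1} = 1953125.
Check values of n near the boundary:
  n = 45: C(45, 5) = 1221759; 1221759 < 1953125? YES
  n = 46: C(46, 5) = 1370754; 1370754 < 1953125? YES
  n = 47: C(47, 5) = 1533939; 1533939 < 1953125? YES
  n = 48: C(48, 5) = 1712304; 1712304 < 1953125? YES
  n = 49: C(49, 5) = 1906884; 1906884 < 1953125? YES
  n = 50: C(50, 5) = 2118760; 2118760 < 1953125? NO
  n = 51: C(51, 5) = 2349060; 2349060 < 1953125? NO
The largest n with C(n, 5) < 1953125 is n = 49 (where E[X] = 1906884/1953125 ≈ 0.976). Hence R_5(5) > 49, i.e. R_5(5) ≥ 50.

Largest n = 49; hence R_5(5) > 49.


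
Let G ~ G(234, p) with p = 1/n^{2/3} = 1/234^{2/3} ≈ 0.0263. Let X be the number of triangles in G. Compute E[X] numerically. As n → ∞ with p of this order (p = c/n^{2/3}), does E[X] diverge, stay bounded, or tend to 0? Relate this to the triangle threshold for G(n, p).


Number of potential triangles: C(234, 3) = 2108184.
Each occurs with probability p³ ≈ (0.0263)³ ≈ 1.82628e-05.
By linearity: E[X] = C(234, 3)·p³ ≈ 2108184 · 1.82628e-05 ≈ 38.501.
Since α = 2/3 < 1, p = c/n^{2/3} ≫ 1/n is above the triangle threshold p ~ 1/n. Asymptotically E[X] ~ (c³/6)·n^{3(1−α)} = (1³/6)·n^{1} → ∞; triangles are abundant w.h.p.

E[X] ≈ 38.501; in regime p = Θ(1/n^{2/3}) E[X] diverges (above the triangle threshold p ~ 1/n).


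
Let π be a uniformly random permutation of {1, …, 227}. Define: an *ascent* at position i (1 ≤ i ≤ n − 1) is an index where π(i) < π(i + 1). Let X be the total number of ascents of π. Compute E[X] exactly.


Write X = Σ X_I over i = 1, …, 226, with X_I the indicator of one ascent.
There are 226 indicators.
For each fixed i, the pair (π(i), π(i+1)) is a uniformly random ordered pair of distinct values from {1, …, 227}; by symmetry P[π(i) < π(i+1)] = 1/2.
By linearity: E[X] = 226 · (1/2) = (227 − 1) · (1/2) = 113 ≈ 113.000.

E[X] = 113 = 113.000.


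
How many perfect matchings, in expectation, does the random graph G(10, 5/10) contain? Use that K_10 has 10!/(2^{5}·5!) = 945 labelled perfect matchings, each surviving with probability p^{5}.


K_10 has 10!/(2^{5}·5!) = 945 labelled perfect matchings.
For each such perfect matching H, let X_H = 1 if all 5 edges of H are present in G. Then P[X_H = 1] = p^{5} = (1/2)^{5} = 1/32.
Summing the indicators: E[X] = Σ_H E[X_H] = 945 · p^{5} = 945 · 1/32 = 945/32.
Numerically: E[X] ≈ 29.5312.

E[X] = 945 · (1/2)^{5} = 945/32 ≈ 29.5312.


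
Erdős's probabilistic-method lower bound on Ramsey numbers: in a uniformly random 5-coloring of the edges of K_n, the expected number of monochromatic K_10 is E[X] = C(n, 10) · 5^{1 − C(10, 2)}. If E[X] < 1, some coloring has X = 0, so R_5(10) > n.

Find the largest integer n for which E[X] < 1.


We need C(n, 10) · 5^{1 − 45} < 1, i.e. C(n, 10) < 5^{45 − 1} = 5684341886080801486968994140625.
Check values of n near the boundary:
  n = 5390: C(5390, 10) = 5655833965919099070255434039753; 5655833965919099070255434039753 < 5684341886080801486968994140625? YES
  n = 5391: C(5391, 10) = 5666344714787188828795213697883; 5666344714787188828795213697883 < 5684341886080801486968994140625? YES
  n = 5392: C(5392, 10) = 5676873040158402483252283957448; 5676873040158402483252283957448 < 5684341886080801486968994140625? YES
  n = 5393: C(5393, 10) = 5687418968154238267170642278008; 5687418968154238267170642278008 < 5684341886080801486968994140625? NO
The largest n with C(n, 10) < 5684341886080801486968994140625 is n = 5392 (where E[X] = 5676873040158402483252283957448/5684341886080801486968994140625 ≈ 0.9986861). Hence R_5(10) > 5392, i.e. R_5(10) ≥ 5393.

Largest n = 5392; hence R_5(10) > 5392.


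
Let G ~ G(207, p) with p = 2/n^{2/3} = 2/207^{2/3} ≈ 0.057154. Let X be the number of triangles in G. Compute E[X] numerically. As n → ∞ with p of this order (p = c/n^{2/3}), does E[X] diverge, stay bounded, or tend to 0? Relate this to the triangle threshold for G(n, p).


Number of potential triangles: C(207, 3) = 1456935.
Each occurs with probability p³ ≈ (0.057154)³ ≈ 1.8670214e-04.
By linearity: E[X] = C(207, 3)·p³ ≈ 1456935 · 1.8670214e-04 ≈ 272.01288.
Since α = 2/3 < 1, p = c/n^{2/3} ≫ 1/n is above the triangle threshold p ~ 1/n. Asymptotically E[X] ~ (c³/6)·n^{3(1−α)} = (2³/6)·n^{1} → ∞; triangles are abundant w.h.p.

E[X] ≈ 272.01288; in regime p = Θ(1/n^{2/3}) E[X] diverges (above the triangle threshold p ~ 1/n).


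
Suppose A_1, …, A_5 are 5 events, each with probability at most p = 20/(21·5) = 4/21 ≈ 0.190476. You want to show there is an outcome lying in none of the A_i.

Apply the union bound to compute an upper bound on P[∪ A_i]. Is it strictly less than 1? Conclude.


Union bound: P[∪_{i=1}^{5} A_i] ≤ Σ_i P[A_i] ≤ 5·p = 5·(4/21) = 20/21.
Numerically: 20/21 ≈ 0.952381.
Is 20/21 < 1? YES.
Since P[∪ A_i] ≤ 20/21 < 1, the complement has P[∩ A_i^c] ≥ 1 − 20/21 = 1/21 > 0, so some outcome avoids every A_i.

5·p = 20/21 ≈ 0.952381; existence CERTIFIED by the union bound.


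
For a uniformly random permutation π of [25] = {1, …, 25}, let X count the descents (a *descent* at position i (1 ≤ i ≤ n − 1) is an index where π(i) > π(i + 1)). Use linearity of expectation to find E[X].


Write X = Σ X_I over i = 1, …, 24, with X_I the indicator of one descent.
There are 24 indicators.
For each fixed i, the pair (π(i), π(i+1)) is a uniformly random ordered pair of distinct values from {1, …, 25}; by symmetry P[π(i) > π(i+1)] = 1/2.
By linearity: E[X] = 24 · (1/2) = (25 − 1) · (1/2) = 12 ≈ 12.0000.

E[X] = 12 = 12.0000.


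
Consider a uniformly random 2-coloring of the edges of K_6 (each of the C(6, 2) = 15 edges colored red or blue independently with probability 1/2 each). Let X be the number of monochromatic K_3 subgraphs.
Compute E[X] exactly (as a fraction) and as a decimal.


Let X = Σ_S X_S over the C(6, 3) = 20 subsets S of size 3, where X_S = 1 if the K_3 on S is monochromatic.
For a fixed S, the K_3 on S has C(3, 2) = 3 edges. P[all 3 edges red] = (1/2)^3, and likewise for blue, so P[monochromatic] = 2·(1/2)^3 = 2^{1 − 3} = 1/4.
Summing: E[X] = C(6, 3) · 2^{1 − 3} = 20 · 1/4 = 5.
Numerically: E[X] ≈ 5.000000.

E[X] = C(6,3)·2^(1−C(3,2)) = 5 ≈ 5.000000.


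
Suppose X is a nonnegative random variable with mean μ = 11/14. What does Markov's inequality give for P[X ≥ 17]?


μ = E[X] = 11/14, a = 17.
Markov: P[X ≥ 17] ≤ μ/a = (11/14)/17 = 11/238.
Numerically: ≈ 0.046.
(Since a = 17 > μ = 0.786, the bound 11/238 is < 1 and informative.)

P[X ≥ 17] ≤ 11/238 ≈ 0.046.


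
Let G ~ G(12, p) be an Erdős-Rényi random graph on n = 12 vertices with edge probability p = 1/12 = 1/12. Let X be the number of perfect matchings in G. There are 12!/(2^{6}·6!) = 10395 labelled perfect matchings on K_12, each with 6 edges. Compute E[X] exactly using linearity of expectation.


K_12 has 12!/(2^{6}·6!) = 10395 labelled perfect matchings.
For each such perfect matching H, let X_H = 1 if all 6 edges of H are present in G. Then P[X_H = 1] = p^{6} = (1/12)^{6} = 1/2985984.
By linearity: E[X] = Σ_H E[X_H] = 10395 · p^{6} = 10395 · 1/2985984 = 385/110592.
Numerically: E[X] ≈ 0.0034813.

E[X] = 10395 · (1/12)^{6} = 385/110592 ≈ 0.0034813.


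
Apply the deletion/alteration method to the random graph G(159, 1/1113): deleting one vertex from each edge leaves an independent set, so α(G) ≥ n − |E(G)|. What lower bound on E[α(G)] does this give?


E[|E(G)|] = C(159, 2)·p = 12561 · (1/1113) = 79/7.
E[α(G)] ≥ n − E[|E(G)|] = 159 − 79/7 = 1034/7.
Numerically: ≈ 147.714.
(This is only a lower bound; the true E[α(G)] may be larger.)

E[α(G)] ≥ 1034/7 ≈ 147.714.


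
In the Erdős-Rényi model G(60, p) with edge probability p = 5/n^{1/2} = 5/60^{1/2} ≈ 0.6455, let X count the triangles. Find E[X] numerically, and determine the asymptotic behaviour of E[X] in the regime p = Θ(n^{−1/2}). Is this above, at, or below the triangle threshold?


Number of potential triangles: C(60, 3) = 34220.
Each occurs with probability p³ ≈ (0.6455)³ ≈ 2.6895718e-01.
By linearity: E[X] = C(60, 3)·p³ ≈ 34220 · 2.6895718e-01 ≈ 9203.71459.
Since α = 1/2 < 1, p = c/n^{1/2} ≫ 1/n is above the triangle threshold p ~ 1/n. Asymptotically E[X] ~ (c³/6)·n^{3(1−α)} = (5³/6)·n^{1.5} → ∞; triangles are abundant w.h.p.

E[X] ≈ 9203.71459; in regime p = Θ(1/n^{1/2}) E[X] diverges (above the triangle threshold p ~ 1/n).


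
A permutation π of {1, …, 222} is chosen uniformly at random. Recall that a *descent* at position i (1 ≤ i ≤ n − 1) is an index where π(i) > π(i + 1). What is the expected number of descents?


Write X = Σ X_I over i = 1, …, 221, with X_I the indicator of one descent.
There are 221 indicators.
For each fixed i, the pair (π(i), π(i+1)) is a uniformly random ordered pair of distinct values from {1, …, 222}; by symmetry P[π(i) > π(i+1)] = 1/2.
By linearity: E[X] = 221 · (1/2) = (222 − 1) · (1/2) = 221/2 ≈ 110.500.

E[X] = 221/2 = 110.500.


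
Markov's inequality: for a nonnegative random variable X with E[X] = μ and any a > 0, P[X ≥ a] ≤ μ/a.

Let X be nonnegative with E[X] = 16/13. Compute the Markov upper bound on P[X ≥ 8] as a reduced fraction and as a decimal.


μ = E[X] = 16/13, a = 8.
Markov: P[X ≥ 8] ≤ μ/a = (16/13)/8 = 2/13.
Numerically: ≈ 0.154.
(Since a = 8 > μ = 1.231, the bound 2/13 is < 1 and informative.)

P[X ≥ 8] ≤ 2/13 ≈ 0.154.


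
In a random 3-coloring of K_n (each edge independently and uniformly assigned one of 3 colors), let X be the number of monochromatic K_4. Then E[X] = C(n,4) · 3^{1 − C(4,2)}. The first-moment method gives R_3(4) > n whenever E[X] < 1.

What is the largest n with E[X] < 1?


We need C(n, 4) · 3^{1 − 6} < 1, i.e. C(n, 4) < 3^{6 − 1} = 243.
Check values of n near the boundary:
  n = 9: C(9, 4) = 126; 126 < 243? YES
  n = 10: C(10, 4) = 210; 210 < 243? YES
  n = 11: C(11, 4) = 330; 330 < 243? NO
  n = 12: C(12, 4) = 495; 495 < 243? NO
  n = 13: C(13, 4) = 715; 715 < 243? NO
The largest n with C(n, 4) < 243 is n = 10 (where E[X] = 70/81 ≈ 0.86420). Hence R_3(4) > 10, i.e. R_3(4) ≥ 11.

Largest n = 10; hence R_3(4) > 10.


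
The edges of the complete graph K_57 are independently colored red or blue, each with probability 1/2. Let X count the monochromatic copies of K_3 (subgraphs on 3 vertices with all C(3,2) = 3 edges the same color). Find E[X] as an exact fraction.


Let X = Σ_S X_S over the C(57, 3) = 29260 subsets S of size 3, where X_S = 1 if the K_3 on S is monochromatic.
For a fixed S, the K_3 on S has C(3, 2) = 3 edges. P[all 3 edges red] = (1/2)^3, and likewise for blue, so P[monochromatic] = 2·(1/2)^3 = 2^{1 − 3} = 1/4.
By linearity of expectation: E[X] = C(57, 3) · 2^{1 − 3} = 29260 · 1/4 = 7315.
Numerically: E[X] ≈ 7315.00000.

E[X] = C(57,3)·2^(1−C(3,2)) = 7315 ≈ 7315.00000.


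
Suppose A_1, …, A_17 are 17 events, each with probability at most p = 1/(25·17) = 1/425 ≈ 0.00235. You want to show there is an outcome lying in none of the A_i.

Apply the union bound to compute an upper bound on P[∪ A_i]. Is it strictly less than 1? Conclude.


Union bound: P[∪_{i=1}^{17} A_i] ≤ Σ_i P[A_i] ≤ 17·p = 17·(1/425) = 1/25.
Numerically: 1/25 ≈ 0.04000.
Is 1/25 < 1? YES.
Since P[∪ A_i] ≤ 1/25 < 1, the complement has P[∩ A_i^c] ≥ 1 − 1/25 = 24/25 > 0, so some outcome avoids every A_i.

17·p = 1/25 ≈ 0.04000; existence CERTIFIED by the union bound.


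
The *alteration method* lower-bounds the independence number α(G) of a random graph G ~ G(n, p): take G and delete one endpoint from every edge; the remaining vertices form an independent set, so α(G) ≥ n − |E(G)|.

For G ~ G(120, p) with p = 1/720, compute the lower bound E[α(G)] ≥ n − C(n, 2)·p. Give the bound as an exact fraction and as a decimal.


E[|E(G)|] = C(120, 2)·p = 7140 · (1/720) = 119/12.
E[α(G)] ≥ n − E[|E(G)|] = 120 − 119/12 = 1321/12.
Numerically: ≈ 110.08333.
(This is only a lower bound; the true E[α(G)] may be larger.)

E[α(G)] ≥ 1321/12 ≈ 110.08333.


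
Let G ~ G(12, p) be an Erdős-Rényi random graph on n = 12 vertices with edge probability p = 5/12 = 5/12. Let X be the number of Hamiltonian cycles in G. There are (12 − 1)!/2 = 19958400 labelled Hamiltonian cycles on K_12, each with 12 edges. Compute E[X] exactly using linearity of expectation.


K_12 has (12 − 1)!/2 = 19958400 labelled Hamiltonian cycles.
For each such Hamiltonian cycle H, let X_H = 1 if all 12 edges of H are present in G. Then P[X_H = 1] = p^{12} = (5/12)^{12} = 244140625/8916100448256.
By linearity: E[X] = Σ_H E[X_H] = 19958400 · p^{12} = 19958400 · 244140625/8916100448256 = 469970703125/859963392.
Numerically: E[X] ≈ 546.5.

E[X] = 19958400 · (5/12)^{12} = 469970703125/859963392 ≈ 546.5.


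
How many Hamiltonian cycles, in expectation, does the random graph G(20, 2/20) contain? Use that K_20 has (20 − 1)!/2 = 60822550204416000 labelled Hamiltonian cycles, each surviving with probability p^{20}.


K_20 has (20 − 1)!/2 = 60822550204416000 labelled Hamiltonian cycles.
For each such Hamiltonian cycle H, let X_H = 1 if all 20 edges of H are present in G. Then P[X_H = 1] = p^{20} = (1/10)^{20} = 1/100000000000000000000.
Summing the indicators: E[X] = Σ_H E[X_H] = 60822550204416000 · p^{20} = 60822550204416000 · 1/100000000000000000000 = 14849255421/24414062500000.
Numerically: E[X] ≈ 0.000608.

E[X] = 60822550204416000 · (1/10)^{20} = 14849255421/24414062500000 ≈ 0.000608.


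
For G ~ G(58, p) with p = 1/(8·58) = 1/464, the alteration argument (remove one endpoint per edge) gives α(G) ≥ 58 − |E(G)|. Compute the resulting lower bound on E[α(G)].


E[|E(G)|] = C(58, 2)·p = 1653 · (1/464) = 57/16.
E[α(G)] ≥ n − E[|E(G)|] = 58 − 57/16 = 871/16.
Numerically: ≈ 54.437500.
(This is only a lower bound; the true E[α(G)] may be larger.)

E[α(G)] ≥ 871/16 ≈ 54.437500.


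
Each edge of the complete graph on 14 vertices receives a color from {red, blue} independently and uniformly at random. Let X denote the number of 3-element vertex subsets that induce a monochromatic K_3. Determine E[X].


Let X = Σ_S X_S over the C(14, 3) = 364 subsets S of size 3, where X_S = 1 if the K_3 on S is monochromatic.
For a fixed S, the K_3 on S has C(3, 2) = 3 edges. P[all 3 edges red] = (1/2)^3, and likewise for blue, so P[monochromatic] = 2·(1/2)^3 = 2^{1 − 3} = 1/4.
Summing: E[X] = C(14, 3) · 2^{1 − 3} = 364 · 1/4 = 91.
Numerically: E[X] ≈ 91.0000.

E[X] = C(14,3)·2^(1−C(3,2)) = 91 ≈ 91.0000.


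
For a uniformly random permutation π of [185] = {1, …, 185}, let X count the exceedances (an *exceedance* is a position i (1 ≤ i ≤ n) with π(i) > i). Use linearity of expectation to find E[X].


Write X = Σ_{i=1}^{185} X_i, where X_i = 1_{π(i) > i}.
For each fixed i, π(i) is uniform over {1, …, 185} (marginal of a uniform permutation), so P[π(i) > i] = (n − i)/n. Summing: Σ_{i=1}^{185} (n − i)/n = (0 + 1 + … + 184)/185 = 185(185 − 1)/(2·185) = (185 − 1)/2.
Hence E[X] = Σ_{i=1}^{185} (185 − i)/185 = 92 ≈ 92.000.

E[X] = 92 = 92.000.


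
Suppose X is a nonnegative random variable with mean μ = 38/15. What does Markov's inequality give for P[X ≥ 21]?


μ = E[X] = 38/15, a = 21.
Markov: P[X ≥ 21] ≤ μ/a = (38/15)/21 = 38/315.
Numerically: ≈ 0.12063.
(Since a = 21 > μ = 2.53333, the bound 38/315 is < 1 and informative.)

P[X ≥ 21] ≤ 38/315 ≈ 0.12063.


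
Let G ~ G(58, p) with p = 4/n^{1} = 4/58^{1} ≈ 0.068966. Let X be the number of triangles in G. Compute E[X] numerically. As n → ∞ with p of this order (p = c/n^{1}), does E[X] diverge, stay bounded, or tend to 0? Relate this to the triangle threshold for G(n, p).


Number of potential triangles: C(58, 3) = 30856.
Each occurs with probability p³ ≈ (0.068966)³ ≈ 3.2801673e-04.
By linearity: E[X] = C(58, 3)·p³ ≈ 30856 · 3.2801673e-04 ≈ 10.12128.
Here α = 1, so p = 4/n is exactly at the triangle threshold p ~ 1/n. Asymptotically E[X] → c³/6 = 4³/6 = 32/3 ≈ 10.66667, a bounded constant. In this regime the triangle count is asymptotically Poisson(c³/6).

E[X] ≈ 10.12128; in regime p = Θ(1/n^{1}) E[X] stays bounded (at the triangle threshold p ~ 1/n).


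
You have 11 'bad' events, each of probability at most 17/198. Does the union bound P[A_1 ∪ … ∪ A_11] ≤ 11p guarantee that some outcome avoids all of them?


Union bound: P[∪_{i=1}^{11} A_i] ≤ Σ_i P[A_i] ≤ 11·p = 11·(17/198) = 17/18.
Numerically: 17/18 ≈ 0.944444.
Is 17/18 < 1? YES.
Since P[∪ A_i] ≤ 17/18 < 1, the complement has P[∩ A_i^c] ≥ 1 − 17/18 = 1/18 > 0, so some outcome avoids every A_i.

11·p = 17/18 ≈ 0.944444; existence CERTIFIED by the union bound.


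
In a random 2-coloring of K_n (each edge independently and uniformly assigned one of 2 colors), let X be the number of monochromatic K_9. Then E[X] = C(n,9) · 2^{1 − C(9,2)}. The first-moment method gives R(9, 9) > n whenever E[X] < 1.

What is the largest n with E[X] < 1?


We need C(n, 9) · 2^{1 − 36} < 1, i.e. C(n, 9) < 2^{36 − 1} = 34359738368.
Check values of n near the boundary:
  n = 59: C(59, 9) = 12565671261; 12565671261 < 34359738368? YES
  n = 60: C(60, 9) = 14783142660; 14783142660 < 34359738368? YES
  n = 61: C(61, 9) = 17341763505; 17341763505 < 34359738368? YES
  n = 62: C(62, 9) = 20286591270; 20286591270 < 34359738368? YES
  n = 63: C(63, 9) = 23667689815; 23667689815 < 34359738368? YES
  n = 64: C(64, 9) = 27540584512; 27540584512 < 34359738368? YES
  n = 65: C(65, 9) = 31966749880; 31966749880 < 34359738368? YES
  n = 66: C(66, 9) = 37014131440; 37014131440 < 34359738368? NO
  n = 67: C(67, 9) = 42757703560; 42757703560 < 34359738368? NO
  n = 68: C(68, 9) = 49280065120; 49280065120 < 34359738368? NO
The largest n with C(n, 9) < 34359738368 is n = 65 (where E[X] = 3995843735/4294967296 ≈ 0.93035). Hence R(9, 9) > 65, i.e. R(9, 9) ≥ 66.

Largest n = 65; hence R(9, 9) > 65.


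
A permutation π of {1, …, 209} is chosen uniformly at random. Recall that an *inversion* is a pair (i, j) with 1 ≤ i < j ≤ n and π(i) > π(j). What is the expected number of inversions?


Write X = Σ X_I over the C(209, 2) = 21736 pairs i < j, with X_I the indicator of one inversion.
There are 21736 indicators.
For each fixed pair i < j, the values π(i) and π(j) are two distinct elements of {1, …, 209} in uniformly random order; by symmetry P[π(i) > π(j)] = 1/2.
By linearity: E[X] = 21736 · (1/2) = C(209, 2) · (1/2) = 21736/2 = 10868 ≈ 10868.00000.

E[X] = 10868 = 10868.00000.


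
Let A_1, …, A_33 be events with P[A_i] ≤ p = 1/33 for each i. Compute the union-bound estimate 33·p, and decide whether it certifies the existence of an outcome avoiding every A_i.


Union bound: P[∪_{i=1}^{33} A_i] ≤ Σ_i P[A_i] ≤ 33·p = 33·(1/33) = 1.
Numerically: 1 ≈ 1.000000.
Is 1 < 1? NO.
Since the bound 1 is ≥ 1, the union bound is uninformative here; it does NOT by itself certify existence.

33·p = 1 ≈ 1.000000; existence NOT certified by the union bound.


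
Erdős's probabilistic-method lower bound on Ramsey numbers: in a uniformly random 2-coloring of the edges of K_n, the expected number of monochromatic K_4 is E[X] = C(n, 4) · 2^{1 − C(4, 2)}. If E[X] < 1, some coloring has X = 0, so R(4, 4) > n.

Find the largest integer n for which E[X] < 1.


We need C(n, 4) · 2^{1 − 6} < 1, i.e. C(n, 4) < 2^{6 − 1} = 32.
Check values of n near the boundary:
  n = 4: C(4, 4) = 1; 1 < 32? YES
  n = 5: C(5, 4) = 5; 5 < 32? YES
  n = 6: C(6, 4) = 15; 15 < 32? YES
  n = 7: C(7, 4) = 35; 35 < 32? NO
  n = 8: C(8, 4) = 70; 70 < 32? NO
The largest n with C(n, 4) < 32 is n = 6 (where E[X] = 15/32 ≈ 0.468750). Hence R(4, 4) > 6, i.e. R(4, 4) ≥ 7.

Largest n = 6; hence R(4, 4) > 6.


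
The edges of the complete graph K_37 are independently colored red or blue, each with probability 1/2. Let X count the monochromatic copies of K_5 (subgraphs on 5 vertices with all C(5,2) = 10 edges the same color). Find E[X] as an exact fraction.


Let X = Σ_S X_S over the C(37, 5) = 435897 subsets S of size 5, where X_S = 1 if the K_5 on S is monochromatic.
For a fixed S, the K_5 on S has C(5, 2) = 10 edges. P[all 10 edges red] = (1/2)^10, and likewise for blue, so P[monochromatic] = 2·(1/2)^10 = 2^{1 − 10} = 1/512.
Summing: E[X] = C(37, 5) · 2^{1 − 10} = 435897 · 1/512 = 435897/512.
Numerically: E[X] ≈ 851.3613.

E[X] = C(37,5)·2^(1−C(5,2)) = 435897/512 ≈ 851.3613.


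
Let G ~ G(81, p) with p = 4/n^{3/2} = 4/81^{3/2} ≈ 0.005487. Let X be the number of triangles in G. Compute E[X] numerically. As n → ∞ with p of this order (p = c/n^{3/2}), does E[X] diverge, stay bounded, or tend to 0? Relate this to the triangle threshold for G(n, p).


Number of potential triangles: C(81, 3) = 85320.
Each occurs with probability p³ ≈ (0.005487)³ ≈ 1.651952e-07.
By linearity: E[X] = C(81, 3)·p³ ≈ 85320 · 1.651952e-07 ≈ 0.0141.
Since α = 3/2 > 1, p = c/n^{3/2} = o(1/n) is below the triangle threshold p ~ 1/n. Asymptotically E[X] ~ (c³/6)·n^{3(1−α)} = (4³/6)·n^{-1.5} → 0, so by Markov's inequality G has no triangles w.h.p.

E[X] ≈ 0.0141; in regime p = Θ(1/n^{3/2}) E[X] tends to 0 (below the triangle threshold p ~ 1/n).


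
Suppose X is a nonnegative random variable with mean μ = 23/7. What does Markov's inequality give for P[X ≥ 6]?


μ = E[X] = 23/7, a = 6.
Markov: P[X ≥ 6] ≤ μ/a = (23/7)/6 = 23/42.
Numerically: ≈ 0.5476.
(Since a = 6 > μ = 3.2857, the bound 23/42 is < 1 and informative.)

P[X ≥ 6] ≤ 23/42 ≈ 0.5476.


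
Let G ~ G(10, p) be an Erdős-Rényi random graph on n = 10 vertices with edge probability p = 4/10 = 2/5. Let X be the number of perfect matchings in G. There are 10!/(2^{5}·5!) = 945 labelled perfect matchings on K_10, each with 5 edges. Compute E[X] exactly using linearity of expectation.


K_10 has 10!/(2^{5}·5!) = 945 labelled perfect matchings.
For each such perfect matching H, let X_H = 1 if all 5 edges of H are present in G. Then P[X_H = 1] = p^{5} = (2/5)^{5} = 32/3125.
Summing the indicators: E[X] = Σ_H E[X_H] = 945 · p^{5} = 945 · 32/3125 = 6048/625.
Numerically: E[X] ≈ 9.6768.

E[X] = 945 · (2/5)^{5} = 6048/625 ≈ 9.6768.


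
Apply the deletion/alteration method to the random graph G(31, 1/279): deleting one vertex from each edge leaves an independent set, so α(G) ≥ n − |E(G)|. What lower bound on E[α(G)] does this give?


E[|E(G)|] = C(31, 2)·p = 465 · (1/279) = 5/3.
E[α(G)] ≥ n − E[|E(G)|] = 31 − 5/3 = 88/3.
Numerically: ≈ 29.33333.
(This is only a lower bound; the true E[α(G)] may be larger.)

E[α(G)] ≥ 88/3 ≈ 29.33333.


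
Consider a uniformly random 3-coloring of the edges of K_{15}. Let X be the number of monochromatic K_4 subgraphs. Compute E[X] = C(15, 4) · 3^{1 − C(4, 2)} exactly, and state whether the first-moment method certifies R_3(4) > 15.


E[X] = C(15, 4) · 3^{1 − 6} = 1365 · 3^{−5} = 1365/243.
As a reduced fraction: E[X] = 455/81 ≈ 5.6172840.
Is E[X] < 1? NO.
Since E[X] ≥ 1, the first-moment bound is inconclusive at n = 15; it does NOT by itself certify R_3(4) > 15.

E[X] = 455/81 ≈ 5.6172840; E[X] ≥ 1; first-moment method inconclusive here.


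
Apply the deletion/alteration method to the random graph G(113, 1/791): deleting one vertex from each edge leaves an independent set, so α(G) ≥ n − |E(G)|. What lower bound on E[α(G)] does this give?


E[|E(G)|] = C(113, 2)·p = 6328 · (1/791) = 8.
E[α(G)] ≥ n − E[|E(G)|] = 113 − 8 = 105.
Numerically: ≈ 105.00000.
(This is only a lower bound; the true E[α(G)] may be larger.)

E[α(G)] ≥ 105 ≈ 105.00000.


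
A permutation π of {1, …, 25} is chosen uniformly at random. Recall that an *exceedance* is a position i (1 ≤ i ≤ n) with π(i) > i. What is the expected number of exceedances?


Write X = Σ_{i=1}^{25} X_i, where X_i = 1_{π(i) > i}.
For each fixed i, π(i) is uniform over {1, …, 25} (marginal of a uniform permutation), so P[π(i) > i] = (n − i)/n. Summing: Σ_{i=1}^{25} (n − i)/n = (0 + 1 + … + 24)/25 = 25(25 − 1)/(2·25) = (25 − 1)/2.
Hence E[X] = Σ_{i=1}^{25} (25 − i)/25 = 12 ≈ 12.000000.

E[X] = 12 = 12.000000.


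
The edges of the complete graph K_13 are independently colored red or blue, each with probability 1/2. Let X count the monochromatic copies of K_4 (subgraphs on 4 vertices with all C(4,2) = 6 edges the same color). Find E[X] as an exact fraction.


Let X = Σ_S X_S over the C(13, 4) = 715 subsets S of size 4, where X_S = 1 if the K_4 on S is monochromatic.
For a fixed S, the K_4 on S has C(4, 2) = 6 edges. P[all 6 edges red] = (1/2)^6, and likewise for blue, so P[monochromatic] = 2·(1/2)^6 = 2^{1 − 6} = 1/32.
By linearity: E[X] = C(13, 4) · 2^{1 − 6} = 715 · 1/32 = 715/32.
Numerically: E[X] ≈ 22.34375.

E[X] = C(13,4)·2^(1−C(4,2)) = 715/32 ≈ 22.34375.


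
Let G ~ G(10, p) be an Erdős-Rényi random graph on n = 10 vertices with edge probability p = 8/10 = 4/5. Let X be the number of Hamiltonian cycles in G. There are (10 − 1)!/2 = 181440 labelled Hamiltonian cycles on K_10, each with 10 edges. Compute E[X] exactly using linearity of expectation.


K_10 has (10 − 1)!/2 = 181440 labelled Hamiltonian cycles.
For each such Hamiltonian cycle H, let X_H = 1 if all 10 edges of H are present in G. Then P[X_H = 1] = p^{10} = (4/5)^{10} = 1048576/9765625.
By linearity of expectation: E[X] = Σ_H E[X_H] = 181440 · p^{10} = 181440 · 1048576/9765625 = 38050725888/1953125.
Numerically: E[X] ≈ 1.948e+04.

E[X] = 181440 · (4/5)^{10} = 38050725888/1953125 ≈ 1.948e+04.


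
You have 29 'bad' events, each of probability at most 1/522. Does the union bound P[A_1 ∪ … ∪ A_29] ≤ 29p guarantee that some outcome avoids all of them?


Union bound: P[∪_{i=1}^{29} A_i] ≤ Σ_i P[A_i] ≤ 29·p = 29·(1/522) = 1/18.
Numerically: 1/18 ≈ 0.056.
Is 1/18 < 1? YES.
Since P[∪ A_i] ≤ 1/18 < 1, the complement has P[∩ A_i^c] ≥ 1 − 1/18 = 17/18 > 0, so some outcome avoids every A_i.

29·p = 1/18 ≈ 0.056; existence CERTIFIED by the union bound.


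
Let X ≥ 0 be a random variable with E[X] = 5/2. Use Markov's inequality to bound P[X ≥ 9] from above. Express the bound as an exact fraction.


μ = E[X] = 5/2, a = 9.
Markov: P[X ≥ 9] ≤ μ/a = (5/2)/9 = 5/18.
Numerically: ≈ 0.2778.
(Since a = 9 > μ = 2.5000, the bound 5/18 is < 1 and informative.)

P[X ≥ 9] ≤ 5/18 ≈ 0.2778.


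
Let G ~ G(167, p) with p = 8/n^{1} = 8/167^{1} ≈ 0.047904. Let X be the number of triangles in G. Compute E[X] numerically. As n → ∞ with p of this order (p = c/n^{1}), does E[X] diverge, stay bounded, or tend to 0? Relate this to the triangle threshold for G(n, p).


Number of potential triangles: C(167, 3) = 762355.
Each occurs with probability p³ ≈ (0.047904)³ ≈ 1.0993109e-04.
By linearity: E[X] = C(167, 3)·p³ ≈ 762355 · 1.0993109e-04 ≈ 83.80652.
Here α = 1, so p = 8/n is exactly at the triangle threshold p ~ 1/n. Asymptotically E[X] → c³/6 = 8³/6 = 256/3 ≈ 85.33333, a bounded constant. In this regime the triangle count is asymptotically Poisson(c³/6).

E[X] ≈ 83.80652; in regime p = Θ(1/n^{1}) E[X] stays bounded (at the triangle threshold p ~ 1/n).


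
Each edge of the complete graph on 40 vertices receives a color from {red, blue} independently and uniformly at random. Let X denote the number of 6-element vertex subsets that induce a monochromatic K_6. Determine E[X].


Let X = Σ_S X_S over the C(40, 6) = 3838380 subsets S of size 6, where X_S = 1 if the K_6 on S is monochromatic.
For a fixed S, the K_6 on S has C(6, 2) = 15 edges. P[all 15 edges red] = (1/2)^15, and likewise for blue, so P[monochromatic] = 2·(1/2)^15 = 2^{1 − 15} = 1/16384.
Summing: E[X] = C(40, 6) · 2^{1 − 15} = 3838380 · 1/16384 = 959595/4096.
Numerically: E[X] ≈ 234.276.

E[X] = C(40,6)·2^(1−C(6,2)) = 959595/4096 ≈ 234.276.


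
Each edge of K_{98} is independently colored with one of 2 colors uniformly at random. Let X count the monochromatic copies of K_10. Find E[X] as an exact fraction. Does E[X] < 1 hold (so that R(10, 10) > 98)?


E[X] = C(98, 10) · 2^{1 − 45} = 14005614014756 · 2^{−44} = 14005614014756/17592186044416.
As a reduced fraction: E[X] = 3501403503689/4398046511104 ≈ 0.796127.
Is E[X] < 1? YES.
Since E[X] < 1, there exists a 2-coloring of K_{98} with no monochromatic K_10; hence R(10, 10) > 98.

E[X] = 3501403503689/4398046511104 ≈ 0.796127; E[X] < 1, so R(10, 10) > 98.


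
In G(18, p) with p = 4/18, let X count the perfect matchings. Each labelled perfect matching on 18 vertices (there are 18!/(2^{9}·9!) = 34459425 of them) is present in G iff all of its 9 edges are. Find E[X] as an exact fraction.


K_18 has 18!/(2^{9}·9!) = 34459425 labelled perfect matchings.
For each such perfect matching H, let X_H = 1 if all 9 edges of H are present in G. Then P[X_H = 1] = p^{9} = (2/9)^{9} = 512/387420489.
By linearity of expectation: E[X] = Σ_H E[X_H] = 34459425 · p^{9} = 34459425 · 512/387420489 = 217817600/4782969.
Numerically: E[X] ≈ 45.5.

E[X] = 34459425 · (2/9)^{9} = 217817600/4782969 ≈ 45.5.


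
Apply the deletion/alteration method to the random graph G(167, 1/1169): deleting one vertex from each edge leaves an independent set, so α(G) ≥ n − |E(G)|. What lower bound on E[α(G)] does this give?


E[|E(G)|] = C(167, 2)·p = 13861 · (1/1169) = 83/7.
E[α(G)] ≥ n − E[|E(G)|] = 167 − 83/7 = 1086/7.
Numerically: ≈ 155.14286.
(This is only a lower bound; the true E[α(G)] may be larger.)

E[α(G)] ≥ 1086/7 ≈ 155.14286.


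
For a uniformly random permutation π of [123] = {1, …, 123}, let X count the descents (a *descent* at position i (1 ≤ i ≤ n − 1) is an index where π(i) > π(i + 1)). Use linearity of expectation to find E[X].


Write X = Σ X_I over i = 1, …, 122, with X_I the indicator of one descent.
There are 122 indicators.
For each fixed i, the pair (π(i), π(i+1)) is a uniformly random ordered pair of distinct values from {1, …, 123}; by symmetry P[π(i) > π(i+1)] = 1/2.
By linearity: E[X] = 122 · (1/2) = (123 − 1) · (1/2) = 61 ≈ 61.000000.

E[X] = 61 = 61.000000.


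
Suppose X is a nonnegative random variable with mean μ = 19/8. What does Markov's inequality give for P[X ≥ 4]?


μ = E[X] = 19/8, a = 4.
Markov: P[X ≥ 4] ≤ μ/a = (19/8)/4 = 19/32.
Numerically: ≈ 0.594.
(Since a = 4 > μ = 2.375, the bound 19/32 is < 1 and informative.)

P[X ≥ 4] ≤ 19/32 ≈ 0.594.


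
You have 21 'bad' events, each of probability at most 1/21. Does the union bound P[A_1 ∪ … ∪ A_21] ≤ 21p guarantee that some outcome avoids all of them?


Union bound: P[∪_{i=1}^{21} A_i] ≤ Σ_i P[A_i] ≤ 21·p = 21·(1/21) = 1.
Numerically: 1 ≈ 1.0000.
Is 1 < 1? NO.
Since the bound 1 is ≥ 1, the union bound is uninformative here; it does NOT by itself certify existence.

21·p = 1 ≈ 1.0000; existence NOT certified by the union bound.


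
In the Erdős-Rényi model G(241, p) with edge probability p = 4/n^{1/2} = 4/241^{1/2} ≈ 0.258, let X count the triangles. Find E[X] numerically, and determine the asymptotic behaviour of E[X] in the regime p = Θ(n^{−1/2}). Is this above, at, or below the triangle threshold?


Number of potential triangles: C(241, 3) = 2303960.
Each occurs with probability p³ ≈ (0.258)³ ≈ 1.71062e-02.
By linearity: E[X] = C(241, 3)·p³ ≈ 2303960 · 1.71062e-02 ≈ 39412.079.
Since α = 1/2 < 1, p = c/n^{1/2} ≫ 1/n is above the triangle threshold p ~ 1/n. Asymptotically E[X] ~ (c³/6)·n^{3(1−α)} = (4³/6)·n^{1.5} → ∞; triangles are abundant w.h.p.

E[X] ≈ 39412.079; in regime p = Θ(1/n^{1/2}) E[X] diverges (above the triangle threshold p ~ 1/n).


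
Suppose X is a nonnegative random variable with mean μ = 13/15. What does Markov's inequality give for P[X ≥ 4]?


μ = E[X] = 13/15, a = 4.
Markov: P[X ≥ 4] ≤ μ/a = (13/15)/4 = 13/60.
Numerically: ≈ 0.217.
(Since a = 4 > μ = 0.867, the bound 13/60 is < 1 and informative.)

P[X ≥ 4] ≤ 13/60 ≈ 0.217.


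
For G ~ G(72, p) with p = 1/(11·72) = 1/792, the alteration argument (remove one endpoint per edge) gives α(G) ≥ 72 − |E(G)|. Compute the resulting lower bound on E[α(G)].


E[|E(G)|] = C(72, 2)·p = 2556 · (1/792) = 71/22.
E[α(G)] ≥ n − E[|E(G)|] = 72 − 71/22 = 1513/22.
Numerically: ≈ 68.7727.
(This is only a lower bound; the true E[α(G)] may be larger.)

E[α(G)] ≥ 1513/22 ≈ 68.7727.


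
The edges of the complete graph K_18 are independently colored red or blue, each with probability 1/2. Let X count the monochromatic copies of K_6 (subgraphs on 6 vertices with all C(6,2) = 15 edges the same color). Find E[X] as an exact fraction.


Let X = Σ_S X_S over the C(18, 6) = 18564 subsets S of size 6, where X_S = 1 if the K_6 on S is monochromatic.
For a fixed S, the K_6 on S has C(6, 2) = 15 edges. P[all 15 edges red] = (1/2)^15, and likewise for blue, so P[monochromatic] = 2·(1/2)^15 = 2^{1 − 15} = 1/16384.
By linearity: E[X] = C(18, 6) · 2^{1 − 15} = 18564 · 1/16384 = 4641/4096.
Numerically: E[X] ≈ 1.133057.

E[X] = C(18,6)·2^(1−C(6,2)) = 4641/4096 ≈ 1.133057.


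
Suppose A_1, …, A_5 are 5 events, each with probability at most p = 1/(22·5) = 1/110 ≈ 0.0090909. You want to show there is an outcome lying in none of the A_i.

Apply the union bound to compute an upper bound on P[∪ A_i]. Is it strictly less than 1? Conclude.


Union bound: P[∪_{i=1}^{5} A_i] ≤ Σ_i P[A_i] ≤ 5·p = 5·(1/110) = 1/22.
Numerically: 1/22 ≈ 0.0454545.
Is 1/22 < 1? YES.
Since P[∪ A_i] ≤ 1/22 < 1, the complement has P[∩ A_i^c] ≥ 1 − 1/22 = 21/22 > 0, so some outcome avoids every A_i.

5·p = 1/22 ≈ 0.0454545; existence CERTIFIED by the union bound.


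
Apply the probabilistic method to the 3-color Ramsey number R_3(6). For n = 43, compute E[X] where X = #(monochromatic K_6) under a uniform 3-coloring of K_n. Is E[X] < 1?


E[X] = C(43, 6) · 3^{1 − 15} = 6096454 · 3^{−14} = 6096454/4782969.
As a reduced fraction: E[X] = 6096454/4782969 ≈ 1.2746171.
Is E[X] < 1? NO.
Since E[X] ≥ 1, the first-moment bound is inconclusive at n = 43; it does NOT by itself certify R_3(6) > 43.

E[X] = 6096454/4782969 ≈ 1.2746171; E[X] ≥ 1; first-moment method inconclusive here.


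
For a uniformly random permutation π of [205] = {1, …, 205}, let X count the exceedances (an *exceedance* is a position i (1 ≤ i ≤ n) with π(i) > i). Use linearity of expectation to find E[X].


Write X = Σ_{i=1}^{205} X_i, where X_i = 1_{π(i) > i}.
For each fixed i, π(i) is uniform over {1, …, 205} (marginal of a uniform permutation), so P[π(i) > i] = (n − i)/n. Summing: Σ_{i=1}^{205} (n − i)/n = (0 + 1 + … + 204)/205 = 205(205 − 1)/(2·205) = (205 − 1)/2.
Hence E[X] = Σ_{i=1}^{205} (205 − i)/205 = 102 ≈ 102.00000.

E[X] = 102 = 102.00000.


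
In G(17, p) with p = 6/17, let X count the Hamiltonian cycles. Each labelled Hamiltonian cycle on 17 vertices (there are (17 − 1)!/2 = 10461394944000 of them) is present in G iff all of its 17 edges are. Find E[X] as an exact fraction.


K_17 has (17 − 1)!/2 = 10461394944000 labelled Hamiltonian cycles.
For each such Hamiltonian cycle H, let X_H = 1 if all 17 edges of H are present in G. Then P[X_H = 1] = p^{17} = (6/17)^{17} = 16926659444736/827240261886336764177.
By linearity: E[X] = Σ_H E[X_H] = 10461394944000 · p^{17} = 10461394944000 · 16926659444736/827240261886336764177 = 177076469533971037814784000/827240261886336764177.
Numerically: E[X] ≈ 2.1406e+05.

E[X] = 10461394944000 · (6/17)^{17} = 177076469533971037814784000/827240261886336764177 ≈ 2.1406e+05.


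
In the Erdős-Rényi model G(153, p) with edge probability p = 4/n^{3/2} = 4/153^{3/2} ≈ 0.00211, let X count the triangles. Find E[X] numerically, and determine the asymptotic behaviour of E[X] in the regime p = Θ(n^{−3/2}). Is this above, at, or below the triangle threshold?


Number of potential triangles: C(153, 3) = 585276.
Each occurs with probability p³ ≈ (0.00211)³ ≈ 9.44210e-09.
By linearity: E[X] = C(153, 3)·p³ ≈ 585276 · 9.44210e-09 ≈ 0.006.
Since α = 3/2 > 1, p = c/n^{3/2} = o(1/n) is below the triangle threshold p ~ 1/n. Asymptotically E[X] ~ (c³/6)·n^{3(1−α)} = (4³/6)·n^{-1.5} → 0, so by Markov's inequality G has no triangles w.h.p.

E[X] ≈ 0.006; in regime p = Θ(1/n^{3/2}) E[X] tends to 0 (below the triangle threshold p ~ 1/n).


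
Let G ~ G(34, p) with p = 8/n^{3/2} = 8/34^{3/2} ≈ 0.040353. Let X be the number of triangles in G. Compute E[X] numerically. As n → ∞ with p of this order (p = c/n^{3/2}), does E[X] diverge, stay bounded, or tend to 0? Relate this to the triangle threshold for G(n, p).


Number of potential triangles: C(34, 3) = 5984.
Each occurs with probability p³ ≈ (0.040353)³ ≈ 6.5707483e-05.
By linearity: E[X] = C(34, 3)·p³ ≈ 5984 · 6.5707483e-05 ≈ 0.39319.
Since α = 3/2 > 1, p = c/n^{3/2} = o(1/n) is below the triangle threshold p ~ 1/n. Asymptotically E[X] ~ (c³/6)·n^{3(1−α)} = (8³/6)·n^{-1.5} → 0, so by Markov's inequality G has no triangles w.h.p.

E[X] ≈ 0.39319; in regime p = Θ(1/n^{3/2}) E[X] tends to 0 (below the triangle threshold p ~ 1/n).


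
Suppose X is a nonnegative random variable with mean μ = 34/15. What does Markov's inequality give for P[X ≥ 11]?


μ = E[X] = 34/15, a = 11.
Markov: P[X ≥ 11] ≤ μ/a = (34/15)/11 = 34/165.
Numerically: ≈ 0.206.
(Since a = 11 > μ = 2.267, the bound 34/165 is < 1 and informative.)

P[X ≥ 11] ≤ 34/165 ≈ 0.206.
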